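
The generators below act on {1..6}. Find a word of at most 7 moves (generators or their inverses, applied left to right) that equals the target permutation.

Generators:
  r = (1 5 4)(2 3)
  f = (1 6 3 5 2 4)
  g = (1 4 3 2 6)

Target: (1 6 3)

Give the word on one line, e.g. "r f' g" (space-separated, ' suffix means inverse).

  after f': (1 4 2 5 3 6)
  after g': (2 5 4 3)
  after r': (1 4 2)
  after g': (2 6)(3 4)
  after g': (1 6 3)

f' g' r' g' g'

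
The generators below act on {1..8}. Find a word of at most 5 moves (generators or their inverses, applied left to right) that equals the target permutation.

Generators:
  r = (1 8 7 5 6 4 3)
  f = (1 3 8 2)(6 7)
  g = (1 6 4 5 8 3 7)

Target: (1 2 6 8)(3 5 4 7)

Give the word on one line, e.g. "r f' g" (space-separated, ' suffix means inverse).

  after f: (1 3 8 2)(6 7)
  after g': (1 8 2 7)(3 5 4 6)
  after f: (1 2 6 8)(3 5 4 7)

f g' f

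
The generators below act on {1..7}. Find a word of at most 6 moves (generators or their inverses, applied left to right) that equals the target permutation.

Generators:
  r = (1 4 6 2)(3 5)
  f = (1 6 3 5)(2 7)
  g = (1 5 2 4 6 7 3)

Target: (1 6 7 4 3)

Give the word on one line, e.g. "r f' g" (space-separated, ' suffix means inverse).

g' r f' g' g'

  after g': (1 3 7 6 4 2 5)
  after r: (1 5 4)(2 3 7)
  after f': (1 3 2 6)(4 5)
  after g': (1 7 6 3 5 2 4)
  after g': (1 6 7 4 3)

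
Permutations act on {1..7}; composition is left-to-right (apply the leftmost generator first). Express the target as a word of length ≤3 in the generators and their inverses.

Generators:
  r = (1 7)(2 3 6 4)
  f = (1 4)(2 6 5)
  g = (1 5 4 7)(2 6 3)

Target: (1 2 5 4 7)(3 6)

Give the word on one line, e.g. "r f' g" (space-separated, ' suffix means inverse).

  after f': (1 4)(2 5 6)
  after r: (1 2 5 4 7)(3 6)

f' r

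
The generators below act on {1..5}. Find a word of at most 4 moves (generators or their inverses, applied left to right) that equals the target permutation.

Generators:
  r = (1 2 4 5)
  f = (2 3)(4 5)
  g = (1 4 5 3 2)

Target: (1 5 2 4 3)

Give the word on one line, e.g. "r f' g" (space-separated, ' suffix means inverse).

  after r: (1 2 4 5)
  after g: (2 5 4 3)
  after r': (1 5 2 4 3)

r g r'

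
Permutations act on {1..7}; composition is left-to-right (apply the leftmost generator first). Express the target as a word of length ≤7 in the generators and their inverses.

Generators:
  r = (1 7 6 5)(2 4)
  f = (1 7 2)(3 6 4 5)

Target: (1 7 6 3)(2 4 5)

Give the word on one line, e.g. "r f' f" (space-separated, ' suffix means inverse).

f' r' f r f

  after f': (1 2 7)(3 5 4 6)
  after r': (1 4 7 5 2)(3 6)
  after f: (1 5)(2 7 3 4)
  after r: (2 6 5 7 3)
  after f: (1 7 6 3)(2 4 5)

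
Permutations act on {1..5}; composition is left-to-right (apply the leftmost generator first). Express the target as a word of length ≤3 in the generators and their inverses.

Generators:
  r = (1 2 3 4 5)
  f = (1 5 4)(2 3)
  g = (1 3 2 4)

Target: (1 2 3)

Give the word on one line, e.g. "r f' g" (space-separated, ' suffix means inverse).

  after g': (1 4 2 3)
  after f: (3 5 4)
  after r: (1 2 3)

g' f r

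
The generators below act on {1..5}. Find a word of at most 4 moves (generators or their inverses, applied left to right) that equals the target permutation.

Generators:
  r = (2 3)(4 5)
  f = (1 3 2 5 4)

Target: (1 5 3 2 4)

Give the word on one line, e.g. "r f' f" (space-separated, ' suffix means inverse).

  after f': (1 4 5 2 3)
  after r': (1 5 3)
  after f: (1 4)(2 5)
  after r: (1 5 3 2 4)

f' r' f r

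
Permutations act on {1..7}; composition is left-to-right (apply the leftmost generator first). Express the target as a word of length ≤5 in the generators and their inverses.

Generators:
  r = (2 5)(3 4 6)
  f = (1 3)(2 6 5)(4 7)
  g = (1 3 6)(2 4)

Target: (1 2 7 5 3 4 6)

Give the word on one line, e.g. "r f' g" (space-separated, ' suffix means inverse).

g f' g' f f

  after g: (1 3 6)(2 4)
  after f': (2 7 4 5 6 3)
  after g': (1 6)(2 7)(3 4 5)
  after f: (1 5)(2 4)(3 7 6)
  after f: (1 2 7 5 3 4 6)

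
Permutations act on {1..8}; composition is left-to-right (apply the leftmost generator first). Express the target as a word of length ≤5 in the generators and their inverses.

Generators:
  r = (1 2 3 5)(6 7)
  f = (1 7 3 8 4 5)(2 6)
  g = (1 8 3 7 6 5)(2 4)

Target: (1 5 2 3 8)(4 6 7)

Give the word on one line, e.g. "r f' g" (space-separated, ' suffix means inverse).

f' r' f g' f'

  after f': (1 5 4 8 3 7)(2 6)
  after r': (1 3 6)(2 7 5 4 8)
  after f: (1 8 6 7)(2 3)
  after g': (2 8 7 5 6 3 4)
  after f': (1 5 2 3 8)(4 6 7)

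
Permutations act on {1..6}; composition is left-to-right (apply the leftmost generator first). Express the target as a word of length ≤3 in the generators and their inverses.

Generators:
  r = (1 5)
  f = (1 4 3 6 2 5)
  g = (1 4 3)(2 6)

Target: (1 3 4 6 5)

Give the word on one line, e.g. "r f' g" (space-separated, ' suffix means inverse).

g f

  after g: (1 4 3)(2 6)
  after f: (1 3 4 6 5)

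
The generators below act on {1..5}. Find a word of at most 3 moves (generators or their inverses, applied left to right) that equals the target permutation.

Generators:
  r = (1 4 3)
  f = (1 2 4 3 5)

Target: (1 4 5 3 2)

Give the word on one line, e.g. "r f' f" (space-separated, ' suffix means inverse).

  after r': (1 3 4)
  after f': (1 4 5 3 2)

r' f'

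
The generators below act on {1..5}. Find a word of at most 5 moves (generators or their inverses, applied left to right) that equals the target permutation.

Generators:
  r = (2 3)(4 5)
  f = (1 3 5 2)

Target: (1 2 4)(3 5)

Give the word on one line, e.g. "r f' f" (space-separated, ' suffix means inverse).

  after f': (1 2 5 3)
  after r: (1 3)(2 4 5)
  after f: (1 5)(2 4)
  after f: (1 2 4)(3 5)

f' r f f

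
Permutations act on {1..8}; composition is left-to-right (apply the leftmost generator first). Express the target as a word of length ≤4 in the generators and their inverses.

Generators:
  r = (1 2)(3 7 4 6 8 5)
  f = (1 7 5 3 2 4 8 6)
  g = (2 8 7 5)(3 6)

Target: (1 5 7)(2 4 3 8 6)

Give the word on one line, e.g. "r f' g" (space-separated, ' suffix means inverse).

g' g' r g'

  after g': (2 5 7 8)(3 6)
  after g': (2 7)(5 8)
  after r: (1 2 4 6 8 3 7)
  after g': (1 5 7)(2 4 3 8 6)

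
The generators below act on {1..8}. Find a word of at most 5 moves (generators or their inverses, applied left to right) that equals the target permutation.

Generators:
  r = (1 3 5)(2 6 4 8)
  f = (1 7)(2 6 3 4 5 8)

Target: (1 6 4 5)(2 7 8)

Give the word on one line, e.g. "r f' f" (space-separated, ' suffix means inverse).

r f r r f

  after r: (1 3 5)(2 6 4 8)
  after f: (1 4 2 3 8 6 5 7)
  after r: (1 8 4 6)(2 5 7 3)
  after r: (1 2)(3 6)(5 7)
  after f: (1 6 4 5)(2 7 8)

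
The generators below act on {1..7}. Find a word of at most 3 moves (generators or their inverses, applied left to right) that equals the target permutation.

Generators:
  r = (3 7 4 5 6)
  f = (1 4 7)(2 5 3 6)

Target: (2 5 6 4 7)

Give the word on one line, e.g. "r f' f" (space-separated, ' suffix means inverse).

f' r f'

  after f': (1 7 4)(2 6 3 5)
  after r: (1 4)(2 3 6 7 5)
  after f': (2 5 6 4 7)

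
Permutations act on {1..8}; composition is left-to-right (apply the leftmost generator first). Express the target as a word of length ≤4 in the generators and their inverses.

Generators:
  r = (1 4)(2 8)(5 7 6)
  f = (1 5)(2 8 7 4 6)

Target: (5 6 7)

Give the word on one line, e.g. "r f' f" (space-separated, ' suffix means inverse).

r r

  after r: (1 4)(2 8)(5 7 6)
  after r: (5 6 7)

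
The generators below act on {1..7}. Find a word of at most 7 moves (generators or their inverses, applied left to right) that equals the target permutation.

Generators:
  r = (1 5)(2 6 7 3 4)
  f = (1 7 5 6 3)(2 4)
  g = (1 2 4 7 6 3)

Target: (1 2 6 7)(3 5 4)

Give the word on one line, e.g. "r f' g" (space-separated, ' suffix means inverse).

r f' r r f

  after r: (1 5)(2 6 7 3 4)
  after f': (1 7 6)(2 5 3)
  after r: (1 3 6 5 4 2)
  after r: (1 4 6)(2 5)(3 7)
  after f: (1 2 6 7)(3 5 4)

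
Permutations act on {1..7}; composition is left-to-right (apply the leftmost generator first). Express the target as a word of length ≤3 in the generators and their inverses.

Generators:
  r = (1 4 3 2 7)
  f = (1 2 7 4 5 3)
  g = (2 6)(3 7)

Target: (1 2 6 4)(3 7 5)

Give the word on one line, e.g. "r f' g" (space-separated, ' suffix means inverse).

  after g: (2 6)(3 7)
  after f': (1 3 2 6)(4 7 5)
  after r: (1 2 6 4)(3 7 5)

g f' r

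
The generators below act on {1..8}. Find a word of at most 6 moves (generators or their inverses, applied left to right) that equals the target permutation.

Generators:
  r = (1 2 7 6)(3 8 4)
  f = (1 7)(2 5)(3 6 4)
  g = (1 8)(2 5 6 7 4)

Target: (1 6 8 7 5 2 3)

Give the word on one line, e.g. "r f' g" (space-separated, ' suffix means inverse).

  after r: (1 2 7 6)(3 8 4)
  after g': (1 4 3)(2 6 8 7 5)
  after f: (1 3 7 2 4 6 8)
  after f: (1 6 8 7 5 2 3)

r g' f f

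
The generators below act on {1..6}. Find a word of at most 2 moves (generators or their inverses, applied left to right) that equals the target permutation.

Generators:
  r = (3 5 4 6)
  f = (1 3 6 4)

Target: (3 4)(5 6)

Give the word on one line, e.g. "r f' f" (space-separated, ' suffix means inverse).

  after r: (3 5 4 6)
  after r: (3 4)(5 6)

r r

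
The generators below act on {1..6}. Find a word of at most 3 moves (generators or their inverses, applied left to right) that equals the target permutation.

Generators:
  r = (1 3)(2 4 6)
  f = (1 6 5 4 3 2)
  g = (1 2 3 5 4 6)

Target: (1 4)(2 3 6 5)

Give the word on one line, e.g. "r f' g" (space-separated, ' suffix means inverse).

  after f: (1 6 5 4 3 2)
  after r': (1 4)(2 3 6 5)

f r'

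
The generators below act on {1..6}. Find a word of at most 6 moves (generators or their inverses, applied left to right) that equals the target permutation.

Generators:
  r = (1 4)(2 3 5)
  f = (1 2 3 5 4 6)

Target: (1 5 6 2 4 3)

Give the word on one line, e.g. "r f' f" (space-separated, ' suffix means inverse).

r' f f r f'

  after r': (1 4)(2 5 3)
  after f: (1 6)(2 4)
  after f: (2 6)(3 5 4)
  after r: (1 4 5)(2 6 3)
  after f': (1 5 6 2 4 3)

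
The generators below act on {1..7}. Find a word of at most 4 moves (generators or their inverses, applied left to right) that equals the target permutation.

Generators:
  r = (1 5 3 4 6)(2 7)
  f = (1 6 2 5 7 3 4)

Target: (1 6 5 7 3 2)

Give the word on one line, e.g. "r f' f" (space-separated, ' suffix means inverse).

f' r

  after f': (1 4 3 7 5 2 6)
  after r: (1 6 5 7 3 2)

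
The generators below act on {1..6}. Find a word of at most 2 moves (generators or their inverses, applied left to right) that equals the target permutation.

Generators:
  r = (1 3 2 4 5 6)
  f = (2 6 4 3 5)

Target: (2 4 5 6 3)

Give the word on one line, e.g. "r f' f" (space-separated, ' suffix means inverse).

f f

  after f: (2 6 4 3 5)
  after f: (2 4 5 6 3)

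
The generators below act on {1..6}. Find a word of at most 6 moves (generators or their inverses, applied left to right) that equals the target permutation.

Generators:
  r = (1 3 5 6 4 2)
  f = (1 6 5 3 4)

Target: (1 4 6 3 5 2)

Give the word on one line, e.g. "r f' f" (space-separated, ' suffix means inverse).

r r r f' f'

  after r: (1 3 5 6 4 2)
  after r: (1 5 4)(2 3 6)
  after r: (1 6)(2 5)(3 4)
  after f': (2 6 4 5)
  after f': (1 4 6 3 5 2)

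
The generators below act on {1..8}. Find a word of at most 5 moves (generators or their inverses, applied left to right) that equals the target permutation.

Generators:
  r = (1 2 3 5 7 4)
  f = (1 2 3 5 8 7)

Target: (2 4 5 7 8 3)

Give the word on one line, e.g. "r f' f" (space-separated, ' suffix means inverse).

  after f: (1 2 3 5 8 7)
  after r': (4 7)(5 8)
  after r': (1 4 5 8 3 2)
  after f': (1 4 3)(2 7 8)
  after r: (2 4 5 7 8 3)

f r' r' f' r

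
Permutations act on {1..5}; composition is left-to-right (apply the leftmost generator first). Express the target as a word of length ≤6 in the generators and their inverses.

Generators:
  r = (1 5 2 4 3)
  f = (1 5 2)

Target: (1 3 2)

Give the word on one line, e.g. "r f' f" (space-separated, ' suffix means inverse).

f r f r' f'

  after f: (1 5 2)
  after r: (1 2 5 4 3)
  after f: (3 5 4)
  after r': (1 3)(2 5)
  after f': (1 3 2)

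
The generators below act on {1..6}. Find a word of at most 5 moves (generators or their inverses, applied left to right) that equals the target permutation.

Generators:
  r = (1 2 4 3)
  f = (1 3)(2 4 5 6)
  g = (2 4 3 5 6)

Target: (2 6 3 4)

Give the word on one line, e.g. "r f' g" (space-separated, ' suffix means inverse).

g r' f'

  after g: (2 4 3 5 6)
  after r': (1 3 5 6)
  after f': (2 6 3 4)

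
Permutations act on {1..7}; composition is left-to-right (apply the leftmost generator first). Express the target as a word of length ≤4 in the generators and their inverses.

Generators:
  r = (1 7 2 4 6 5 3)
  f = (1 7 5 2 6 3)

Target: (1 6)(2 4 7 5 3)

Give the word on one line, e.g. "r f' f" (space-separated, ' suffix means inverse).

  after f': (1 3 6 2 5 7)
  after r': (1 5)(2 6 7 3 4)
  after r': (1 6)(2 4 7 5 3)

f' r' r'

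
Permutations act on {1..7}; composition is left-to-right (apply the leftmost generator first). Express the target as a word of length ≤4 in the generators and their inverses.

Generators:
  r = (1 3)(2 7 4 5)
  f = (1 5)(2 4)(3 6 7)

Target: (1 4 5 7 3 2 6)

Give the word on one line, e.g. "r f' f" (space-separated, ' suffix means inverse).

  after f': (1 5)(2 4)(3 7 6)
  after r': (1 4 5 3 2 7 6)
  after f: (1 2 3 4)(5 6)
  after f: (1 4 5 7 3 2 6)

f' r' f f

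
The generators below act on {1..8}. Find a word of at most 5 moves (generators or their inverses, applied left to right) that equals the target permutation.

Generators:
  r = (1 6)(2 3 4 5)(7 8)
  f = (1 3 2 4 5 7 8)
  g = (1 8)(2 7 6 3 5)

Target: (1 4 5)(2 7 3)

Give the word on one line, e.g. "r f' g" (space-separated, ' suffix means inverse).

r g r g

  after r: (1 6)(2 3 4 5)(7 8)
  after g: (1 3 4 2 5 7)(6 8)
  after r: (1 4 3 5 8)(6 7)
  after g: (1 4 5)(2 7 3)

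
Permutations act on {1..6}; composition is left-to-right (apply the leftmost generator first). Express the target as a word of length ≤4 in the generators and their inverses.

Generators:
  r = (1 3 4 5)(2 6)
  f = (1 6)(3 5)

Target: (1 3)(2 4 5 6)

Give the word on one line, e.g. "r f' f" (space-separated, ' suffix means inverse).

r f r' r'

  after r: (1 3 4 5)(2 6)
  after f: (1 5 6 2)(3 4)
  after r': (1 4)(2 5)
  after r': (1 3)(2 4 5 6)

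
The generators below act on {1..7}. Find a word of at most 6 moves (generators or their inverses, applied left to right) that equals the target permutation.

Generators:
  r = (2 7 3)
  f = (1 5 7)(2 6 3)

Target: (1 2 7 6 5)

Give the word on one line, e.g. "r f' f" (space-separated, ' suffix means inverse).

f' r' f r f'

  after f': (1 7 5)(2 3 6)
  after r': (1 2 7 5)(3 6)
  after f: (1 6 2)
  after r: (1 6 7 3 2)
  after f': (1 2 7 6 5)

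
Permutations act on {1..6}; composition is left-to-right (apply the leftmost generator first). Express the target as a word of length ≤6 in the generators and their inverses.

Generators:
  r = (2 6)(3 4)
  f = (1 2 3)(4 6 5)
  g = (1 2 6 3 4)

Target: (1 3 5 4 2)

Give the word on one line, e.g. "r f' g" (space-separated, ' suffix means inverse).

  after r': (2 6)(3 4)
  after f': (1 3 5 6)(2 4)
  after g: (1 4 6 2)(3 5)
  after r: (1 3 5 4 2)

r' f' g r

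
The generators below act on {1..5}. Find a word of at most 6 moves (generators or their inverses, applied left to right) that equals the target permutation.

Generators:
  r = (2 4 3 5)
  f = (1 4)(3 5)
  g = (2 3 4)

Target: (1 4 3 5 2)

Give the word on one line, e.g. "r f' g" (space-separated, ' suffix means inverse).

  after f: (1 4)(3 5)
  after r: (1 3 2 4)
  after f': (1 5 3 2)
  after r': (1 3 5 4 2)
  after g: (1 4 3 5 2)

f r f' r' g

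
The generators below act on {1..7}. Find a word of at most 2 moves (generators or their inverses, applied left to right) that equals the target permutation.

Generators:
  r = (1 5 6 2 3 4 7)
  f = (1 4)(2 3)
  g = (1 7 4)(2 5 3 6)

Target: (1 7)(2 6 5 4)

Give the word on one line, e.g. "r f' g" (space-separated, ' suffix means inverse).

  after r': (1 7 4 3 2 6 5)
  after f': (1 7)(2 6 5 4)

r' f'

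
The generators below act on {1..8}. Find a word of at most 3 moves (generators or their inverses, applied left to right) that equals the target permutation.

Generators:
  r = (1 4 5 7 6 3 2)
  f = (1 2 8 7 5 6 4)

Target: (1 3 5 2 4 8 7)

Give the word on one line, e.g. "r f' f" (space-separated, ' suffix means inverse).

  after r': (1 2 3 6 7 5 4)
  after r': (1 3 7 4 2 6 5)
  after f: (1 3 5 2 4 8 7)

r' r' f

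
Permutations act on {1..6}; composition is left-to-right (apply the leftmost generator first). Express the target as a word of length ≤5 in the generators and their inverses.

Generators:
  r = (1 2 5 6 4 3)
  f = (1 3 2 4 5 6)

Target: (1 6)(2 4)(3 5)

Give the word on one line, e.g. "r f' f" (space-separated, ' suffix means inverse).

  after f': (1 6 5 4 2 3)
  after r: (1 4 5 3 2)
  after r: (1 3 5)(4 6)
  after r: (2 5)(3 6)
  after f': (1 6)(2 4)(3 5)

f' r r r f'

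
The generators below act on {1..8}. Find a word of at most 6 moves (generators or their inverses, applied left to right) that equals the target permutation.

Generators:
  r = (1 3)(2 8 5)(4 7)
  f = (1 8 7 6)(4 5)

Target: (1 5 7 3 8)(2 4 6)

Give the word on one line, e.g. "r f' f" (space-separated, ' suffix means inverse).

f f r' f

  after f: (1 8 7 6)(4 5)
  after f: (1 7)(6 8)
  after r': (1 4 7 3)(2 5 8 6)
  after f: (1 5 7 3 8)(2 4 6)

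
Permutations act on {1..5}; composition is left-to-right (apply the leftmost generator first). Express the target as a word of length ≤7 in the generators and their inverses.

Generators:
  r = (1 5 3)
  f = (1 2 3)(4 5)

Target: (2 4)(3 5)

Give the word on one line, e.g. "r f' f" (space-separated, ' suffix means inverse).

f r r f r

  after f: (1 2 3)(4 5)
  after r: (1 2)(3 5 4)
  after r: (1 2 5 4)
  after f: (1 3)(2 4)
  after r: (2 4)(3 5)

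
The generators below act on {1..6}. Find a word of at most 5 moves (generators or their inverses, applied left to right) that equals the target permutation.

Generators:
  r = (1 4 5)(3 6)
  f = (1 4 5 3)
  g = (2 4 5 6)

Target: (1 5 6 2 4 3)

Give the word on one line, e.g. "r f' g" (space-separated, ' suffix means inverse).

  after g': (2 6 5 4)
  after r: (1 4 2 3 6)
  after f: (1 5 3 6 4 2)
  after g': (1 4 6 2)(3 5)
  after r: (1 5 6 2 4 3)

g' r f g' r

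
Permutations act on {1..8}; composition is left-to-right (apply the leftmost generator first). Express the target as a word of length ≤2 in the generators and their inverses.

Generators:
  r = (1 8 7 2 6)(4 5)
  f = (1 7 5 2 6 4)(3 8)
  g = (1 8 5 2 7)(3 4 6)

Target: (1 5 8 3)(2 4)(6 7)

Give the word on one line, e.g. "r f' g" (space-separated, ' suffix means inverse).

f' r'

  after f': (1 4 6 2 5 7)(3 8)
  after r': (1 5 8 3)(2 4)(6 7)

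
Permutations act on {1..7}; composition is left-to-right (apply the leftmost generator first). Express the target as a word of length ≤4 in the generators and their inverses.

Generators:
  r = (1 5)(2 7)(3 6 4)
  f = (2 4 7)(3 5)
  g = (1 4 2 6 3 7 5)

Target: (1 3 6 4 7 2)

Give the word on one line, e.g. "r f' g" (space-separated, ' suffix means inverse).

  after r: (1 5)(2 7)(3 6 4)
  after g: (2 5 4 7 6)
  after r: (1 5 3 6 7 4 2)
  after f': (1 3 6 4 7 2)

r g r f'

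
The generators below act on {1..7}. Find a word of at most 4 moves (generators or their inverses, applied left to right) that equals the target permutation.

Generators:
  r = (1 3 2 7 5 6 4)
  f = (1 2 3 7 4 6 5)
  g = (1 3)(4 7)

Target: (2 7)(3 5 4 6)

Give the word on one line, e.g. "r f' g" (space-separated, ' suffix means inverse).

  after r': (1 4 6 5 7 2 3)
  after g': (1 7 2)(4 6 5)
  after f: (1 4 5 6)(3 7)
  after r: (2 7)(3 5 4 6)

r' g' f r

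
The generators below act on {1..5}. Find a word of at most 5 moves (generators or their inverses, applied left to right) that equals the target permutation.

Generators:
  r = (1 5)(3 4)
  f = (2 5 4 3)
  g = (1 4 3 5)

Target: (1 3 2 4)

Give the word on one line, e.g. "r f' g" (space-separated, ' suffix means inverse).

f g' r' g r'

  after f: (2 5 4 3)
  after g': (1 5)(2 3)
  after r': (2 4 3)
  after g: (1 4 5)(2 3)
  after r': (1 3 2 4)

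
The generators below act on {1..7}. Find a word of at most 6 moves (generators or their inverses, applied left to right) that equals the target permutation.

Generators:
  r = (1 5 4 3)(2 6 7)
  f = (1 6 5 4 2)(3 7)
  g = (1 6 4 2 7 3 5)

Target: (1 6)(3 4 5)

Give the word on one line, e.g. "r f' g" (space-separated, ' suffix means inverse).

r f' r' g' g'

  after r: (1 5 4 3)(2 6 7)
  after f': (1 6 3 2)(4 7)
  after r': (1 2 3 7 5)(4 6)
  after g': (1 4)(2 7 3)
  after g': (1 6)(3 4 5)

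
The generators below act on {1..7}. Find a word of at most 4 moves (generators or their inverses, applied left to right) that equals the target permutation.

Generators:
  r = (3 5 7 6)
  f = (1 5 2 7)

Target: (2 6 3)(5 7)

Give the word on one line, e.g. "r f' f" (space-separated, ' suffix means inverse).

  after f: (1 5 2 7)
  after r: (1 7)(2 6 3 5)
  after f: (2 6 3)(5 7)

f r f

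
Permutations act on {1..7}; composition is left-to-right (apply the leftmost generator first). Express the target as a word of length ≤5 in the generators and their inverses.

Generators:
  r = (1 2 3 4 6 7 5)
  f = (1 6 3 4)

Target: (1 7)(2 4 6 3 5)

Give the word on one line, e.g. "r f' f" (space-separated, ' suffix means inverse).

f f f r r

  after f: (1 6 3 4)
  after f: (1 3)(4 6)
  after f: (1 4 3 6)
  after r: (1 6 2 3 7 5)
  after r: (1 7)(2 4 6 3 5)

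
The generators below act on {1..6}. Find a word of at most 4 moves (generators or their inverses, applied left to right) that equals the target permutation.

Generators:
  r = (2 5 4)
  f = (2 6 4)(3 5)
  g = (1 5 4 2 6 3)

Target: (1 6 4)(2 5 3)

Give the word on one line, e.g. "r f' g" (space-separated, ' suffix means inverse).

g' g'

  after g': (1 3 6 2 4 5)
  after g': (1 6 4)(2 5 3)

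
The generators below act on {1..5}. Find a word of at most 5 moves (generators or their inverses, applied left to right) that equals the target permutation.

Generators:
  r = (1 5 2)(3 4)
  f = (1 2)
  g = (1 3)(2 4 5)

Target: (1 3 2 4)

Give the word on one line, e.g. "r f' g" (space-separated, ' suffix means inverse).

g r r

  after g: (1 3)(2 4 5)
  after r: (1 4 2 3 5)
  after r: (1 3 2 4)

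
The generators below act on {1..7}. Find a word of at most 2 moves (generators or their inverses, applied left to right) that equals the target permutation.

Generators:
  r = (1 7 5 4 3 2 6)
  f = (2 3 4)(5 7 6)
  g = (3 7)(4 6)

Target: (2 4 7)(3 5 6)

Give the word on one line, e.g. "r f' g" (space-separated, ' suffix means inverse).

g' f'

  after g': (3 7)(4 6)
  after f': (2 4 7)(3 5 6)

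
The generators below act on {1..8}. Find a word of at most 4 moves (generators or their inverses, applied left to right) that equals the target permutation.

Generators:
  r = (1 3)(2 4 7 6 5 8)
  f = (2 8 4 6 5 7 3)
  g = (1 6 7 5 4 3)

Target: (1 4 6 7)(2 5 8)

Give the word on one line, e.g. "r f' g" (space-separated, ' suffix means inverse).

r g'

  after r: (1 3)(2 4 7 6 5 8)
  after g': (1 4 6 7)(2 5 8)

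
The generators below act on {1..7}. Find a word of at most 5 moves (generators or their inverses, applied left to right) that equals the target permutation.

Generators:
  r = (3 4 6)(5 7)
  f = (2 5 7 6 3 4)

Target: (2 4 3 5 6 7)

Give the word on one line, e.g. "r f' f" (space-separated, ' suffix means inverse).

  after f': (2 4 3 6 7 5)
  after f': (2 3 7)(4 6 5)
  after r: (2 4 3 5 6 7)

f' f' r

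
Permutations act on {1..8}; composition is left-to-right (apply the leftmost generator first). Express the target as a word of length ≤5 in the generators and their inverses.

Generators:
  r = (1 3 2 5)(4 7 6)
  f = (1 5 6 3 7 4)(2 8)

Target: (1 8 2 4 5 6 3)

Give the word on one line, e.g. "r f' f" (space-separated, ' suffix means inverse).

  after r: (1 3 2 5)(4 7 6)
  after r: (1 2)(3 5)(4 6 7)
  after f': (1 8 2 4 5 6 3)

r r f'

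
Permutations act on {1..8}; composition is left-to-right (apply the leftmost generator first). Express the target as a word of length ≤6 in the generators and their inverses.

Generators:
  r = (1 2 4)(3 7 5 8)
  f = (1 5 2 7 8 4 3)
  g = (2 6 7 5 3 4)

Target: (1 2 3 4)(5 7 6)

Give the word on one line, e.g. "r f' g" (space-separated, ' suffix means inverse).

f' g' r' g f

  after f': (1 3 4 8 7 2 5)
  after g': (1 5)(2 7 4 8 6)
  after r': (1 7 2 3 8 6)(4 5)
  after g: (1 5 2 4 3 8 7 6)
  after f: (1 2 3 4)(5 7 6)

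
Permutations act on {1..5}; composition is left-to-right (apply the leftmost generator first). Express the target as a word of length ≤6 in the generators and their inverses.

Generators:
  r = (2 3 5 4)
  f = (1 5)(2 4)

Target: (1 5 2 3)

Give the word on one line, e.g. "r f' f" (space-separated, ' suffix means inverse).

r f' f' f'

  after r: (2 3 5 4)
  after f': (1 5 2 3)
  after f': (2 3 5 4)
  after f': (1 5 2 3)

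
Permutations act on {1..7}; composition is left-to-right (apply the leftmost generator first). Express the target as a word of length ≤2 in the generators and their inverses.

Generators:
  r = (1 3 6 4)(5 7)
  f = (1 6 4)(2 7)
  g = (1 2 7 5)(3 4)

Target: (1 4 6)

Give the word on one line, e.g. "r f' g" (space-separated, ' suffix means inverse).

f f

  after f: (1 6 4)(2 7)
  after f: (1 4 6)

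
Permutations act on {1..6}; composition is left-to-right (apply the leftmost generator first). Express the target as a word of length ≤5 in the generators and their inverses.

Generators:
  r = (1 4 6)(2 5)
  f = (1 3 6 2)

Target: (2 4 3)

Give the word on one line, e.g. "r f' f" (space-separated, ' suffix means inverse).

  after f': (1 2 6 3)
  after r: (1 5 2)(3 4 6)
  after r: (1 2 4)(3 6)
  after f: (2 4 3)

f' r r f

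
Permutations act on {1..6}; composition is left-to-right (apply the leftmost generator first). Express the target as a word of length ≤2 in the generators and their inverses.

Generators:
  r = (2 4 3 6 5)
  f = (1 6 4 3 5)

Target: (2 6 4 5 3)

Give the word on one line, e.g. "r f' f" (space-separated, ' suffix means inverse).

r' r'

  after r': (2 5 6 3 4)
  after r': (2 6 4 5 3)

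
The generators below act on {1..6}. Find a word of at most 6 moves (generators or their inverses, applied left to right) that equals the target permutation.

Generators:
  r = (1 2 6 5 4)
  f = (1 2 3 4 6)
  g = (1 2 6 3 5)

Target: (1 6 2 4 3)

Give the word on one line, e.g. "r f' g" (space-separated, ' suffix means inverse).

g r' f' g' r

  after g: (1 2 6 3 5)
  after r': (3 6)(4 5)
  after f': (1 6 2)(3 4 5)
  after g': (1 2 5 6)(3 4)
  after r: (1 6 2 4 3)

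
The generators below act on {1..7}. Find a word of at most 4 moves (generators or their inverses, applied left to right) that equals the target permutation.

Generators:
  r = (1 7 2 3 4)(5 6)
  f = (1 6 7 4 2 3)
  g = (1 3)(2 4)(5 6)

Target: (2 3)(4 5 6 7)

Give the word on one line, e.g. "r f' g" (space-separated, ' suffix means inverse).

  after g': (1 3)(2 4)(5 6)
  after r': (1 2 3 4 7)
  after f': (1 4 6)(3 7)
  after r: (2 3)(4 5 6 7)

g' r' f' r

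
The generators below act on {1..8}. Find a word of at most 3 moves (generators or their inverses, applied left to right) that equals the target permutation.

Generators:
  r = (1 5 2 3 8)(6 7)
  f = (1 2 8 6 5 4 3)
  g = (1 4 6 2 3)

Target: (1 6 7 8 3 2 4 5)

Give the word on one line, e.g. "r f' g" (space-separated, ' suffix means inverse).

r f'

  after r: (1 5 2 3 8)(6 7)
  after f': (1 6 7 8 3 2 4 5)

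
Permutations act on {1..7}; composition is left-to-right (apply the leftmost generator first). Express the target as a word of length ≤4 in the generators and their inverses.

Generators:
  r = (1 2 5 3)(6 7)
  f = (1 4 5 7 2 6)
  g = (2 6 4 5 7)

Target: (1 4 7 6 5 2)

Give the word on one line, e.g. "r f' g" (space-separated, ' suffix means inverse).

  after g: (2 6 4 5 7)
  after f: (1 4 7 6 5 2)

g f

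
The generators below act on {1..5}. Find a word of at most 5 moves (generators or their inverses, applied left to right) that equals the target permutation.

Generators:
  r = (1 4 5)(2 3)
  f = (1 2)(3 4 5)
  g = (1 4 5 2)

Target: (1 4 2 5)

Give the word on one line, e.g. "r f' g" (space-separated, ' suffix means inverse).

  after g: (1 4 5 2)
  after r: (1 5 3 2 4)
  after g: (1 2 5 3)
  after f': (2 4 3)
  after r: (1 4 2 5)

g r g f' r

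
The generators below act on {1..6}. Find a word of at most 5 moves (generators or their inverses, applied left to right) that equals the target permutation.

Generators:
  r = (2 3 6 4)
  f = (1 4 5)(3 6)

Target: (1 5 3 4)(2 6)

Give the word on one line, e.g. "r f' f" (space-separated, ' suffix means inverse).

  after f: (1 4 5)(3 6)
  after f: (1 5 4)
  after r: (1 5 2 3 6 4)
  after r: (1 5 3 4)(2 6)

f f r r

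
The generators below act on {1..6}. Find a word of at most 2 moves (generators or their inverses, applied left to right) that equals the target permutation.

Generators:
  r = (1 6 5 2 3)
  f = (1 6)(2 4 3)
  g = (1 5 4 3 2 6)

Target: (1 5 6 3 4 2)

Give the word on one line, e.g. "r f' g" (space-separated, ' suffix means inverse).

  after g': (1 6 2 3 4 5)
  after r: (1 5 6 3 4 2)

g' r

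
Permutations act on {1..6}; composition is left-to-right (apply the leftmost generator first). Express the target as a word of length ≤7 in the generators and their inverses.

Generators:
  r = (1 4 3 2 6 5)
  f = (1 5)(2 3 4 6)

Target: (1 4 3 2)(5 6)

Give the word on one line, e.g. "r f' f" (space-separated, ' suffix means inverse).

  after f': (1 5)(2 6 4 3)
  after r': (1 6)
  after f': (1 4 3 2 6 5)
  after f': (1 3 6)(2 4)
  after r': (1 4 3 2)(5 6)

f' r' f' f' r'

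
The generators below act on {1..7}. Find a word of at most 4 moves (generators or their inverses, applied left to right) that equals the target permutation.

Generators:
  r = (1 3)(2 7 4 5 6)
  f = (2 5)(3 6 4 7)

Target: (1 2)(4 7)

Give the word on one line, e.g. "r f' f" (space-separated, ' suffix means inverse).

  after r': (1 3)(2 6 5 4 7)
  after f': (1 7 5 6 2 3)
  after r': (1 2)(4 7)

r' f' r'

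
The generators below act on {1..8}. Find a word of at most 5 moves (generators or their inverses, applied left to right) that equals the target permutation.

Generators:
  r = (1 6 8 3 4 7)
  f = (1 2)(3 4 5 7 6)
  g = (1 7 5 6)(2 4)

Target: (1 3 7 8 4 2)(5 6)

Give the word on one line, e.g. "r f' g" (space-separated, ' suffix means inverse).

g' r r

  after g': (1 6 5 7)(2 4)
  after r: (1 8 3 4 2 7 6 5)
  after r: (1 3 7 8 4 2)(5 6)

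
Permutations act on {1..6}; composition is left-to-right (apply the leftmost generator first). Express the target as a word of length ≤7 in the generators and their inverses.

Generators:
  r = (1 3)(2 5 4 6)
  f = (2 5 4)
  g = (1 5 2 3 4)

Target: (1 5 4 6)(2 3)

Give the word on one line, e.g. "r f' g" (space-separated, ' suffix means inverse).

r f g' f' f'

  after r: (1 3)(2 5 4 6)
  after f: (1 3)(2 4 6 5)
  after g': (1 2 3 4 6)
  after f': (1 4 6)(2 3 5)
  after f': (1 5 4 6)(2 3)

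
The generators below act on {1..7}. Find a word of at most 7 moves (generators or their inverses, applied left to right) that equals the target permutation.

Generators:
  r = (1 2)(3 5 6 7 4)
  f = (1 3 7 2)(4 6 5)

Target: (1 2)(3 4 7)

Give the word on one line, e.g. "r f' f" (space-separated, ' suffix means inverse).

  after f: (1 3 7 2)(4 6 5)
  after r: (1 5 3 4 7)
  after r: (1 6 7 2)
  after r: (1 7)(3 5 6 4)
  after f: (1 2)(3 4 7)

f r r r f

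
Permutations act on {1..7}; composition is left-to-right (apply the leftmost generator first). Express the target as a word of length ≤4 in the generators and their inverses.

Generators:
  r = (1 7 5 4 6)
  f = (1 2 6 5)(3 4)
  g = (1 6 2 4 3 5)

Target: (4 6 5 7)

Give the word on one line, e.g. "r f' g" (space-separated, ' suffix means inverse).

  after r': (1 6 4 5 7)
  after f: (1 5 7 2 6 3 4)
  after g: (4 6 5 7)

r' f g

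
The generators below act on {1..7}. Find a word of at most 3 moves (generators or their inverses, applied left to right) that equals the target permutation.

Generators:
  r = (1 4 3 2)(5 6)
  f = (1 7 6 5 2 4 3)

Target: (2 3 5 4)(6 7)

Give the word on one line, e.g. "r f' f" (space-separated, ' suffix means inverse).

  after f: (1 7 6 5 2 4 3)
  after r': (1 7 5 3 2)
  after f': (2 3 5 4)(6 7)

f r' f'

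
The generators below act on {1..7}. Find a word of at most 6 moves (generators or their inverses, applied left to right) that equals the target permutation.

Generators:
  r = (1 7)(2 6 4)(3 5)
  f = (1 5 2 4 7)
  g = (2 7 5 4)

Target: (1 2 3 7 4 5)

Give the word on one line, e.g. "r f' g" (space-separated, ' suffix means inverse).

r' g' r' f'

  after r': (1 7)(2 4 6)(3 5)
  after g': (1 2 5 3 7)(4 6)
  after r': (1 4 2 3)
  after f': (1 2 3 7 4 5)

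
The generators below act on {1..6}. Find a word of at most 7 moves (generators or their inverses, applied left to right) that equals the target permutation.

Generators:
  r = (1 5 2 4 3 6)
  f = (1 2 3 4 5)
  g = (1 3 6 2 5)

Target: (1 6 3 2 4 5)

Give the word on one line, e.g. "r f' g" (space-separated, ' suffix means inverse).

f' r f' g g

  after f': (1 5 4 3 2)
  after r: (1 2 5 3 4 6)
  after f': (2 4 6 5)
  after g: (1 3 6)(2 4)
  after g: (1 6 3 2 4 5)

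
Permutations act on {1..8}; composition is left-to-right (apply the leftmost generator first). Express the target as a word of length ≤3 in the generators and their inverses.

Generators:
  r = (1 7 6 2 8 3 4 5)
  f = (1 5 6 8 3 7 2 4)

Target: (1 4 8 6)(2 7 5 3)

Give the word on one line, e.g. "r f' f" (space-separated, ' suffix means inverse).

  after r': (1 5 4 3 8 2 6 7)
  after r': (1 4 8 6)(2 7 5 3)

r' r'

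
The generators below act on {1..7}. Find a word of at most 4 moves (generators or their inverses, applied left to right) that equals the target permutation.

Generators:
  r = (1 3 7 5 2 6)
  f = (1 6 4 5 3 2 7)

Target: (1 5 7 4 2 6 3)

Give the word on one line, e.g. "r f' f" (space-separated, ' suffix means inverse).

f f f

  after f: (1 6 4 5 3 2 7)
  after f: (1 4 3 7 6 5 2)
  after f: (1 5 7 4 2 6 3)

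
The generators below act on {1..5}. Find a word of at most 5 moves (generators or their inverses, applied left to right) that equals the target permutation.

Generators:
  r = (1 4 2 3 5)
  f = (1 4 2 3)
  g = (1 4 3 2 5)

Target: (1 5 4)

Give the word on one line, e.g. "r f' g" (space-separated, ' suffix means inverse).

g' r g'

  after g': (1 5 2 3 4)
  after r: (2 5 3)
  after g': (1 5 4)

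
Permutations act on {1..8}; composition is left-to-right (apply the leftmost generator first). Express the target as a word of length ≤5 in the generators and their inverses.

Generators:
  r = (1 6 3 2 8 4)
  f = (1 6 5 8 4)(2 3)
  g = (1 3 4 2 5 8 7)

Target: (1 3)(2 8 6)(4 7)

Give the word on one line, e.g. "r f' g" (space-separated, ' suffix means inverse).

r' g f'

  after r': (1 4 8 2 3 6)
  after g: (1 2 4 7)(3 6)(5 8)
  after f': (1 3)(2 8 6)(4 7)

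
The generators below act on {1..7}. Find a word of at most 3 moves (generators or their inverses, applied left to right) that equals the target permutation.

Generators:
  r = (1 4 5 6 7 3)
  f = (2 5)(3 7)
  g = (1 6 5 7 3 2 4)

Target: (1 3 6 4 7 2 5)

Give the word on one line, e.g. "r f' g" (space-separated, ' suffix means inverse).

  after r': (1 3 7 6 5 4)
  after r': (1 7 5)(3 6 4)
  after f: (1 3 6 4 7 2 5)

r' r' f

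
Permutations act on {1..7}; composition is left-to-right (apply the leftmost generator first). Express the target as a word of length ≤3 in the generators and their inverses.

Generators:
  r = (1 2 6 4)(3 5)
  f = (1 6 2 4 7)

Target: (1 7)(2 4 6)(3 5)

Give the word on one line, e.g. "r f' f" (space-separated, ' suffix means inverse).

f' r

  after f': (1 7 4 2 6)
  after r: (1 7)(2 4 6)(3 5)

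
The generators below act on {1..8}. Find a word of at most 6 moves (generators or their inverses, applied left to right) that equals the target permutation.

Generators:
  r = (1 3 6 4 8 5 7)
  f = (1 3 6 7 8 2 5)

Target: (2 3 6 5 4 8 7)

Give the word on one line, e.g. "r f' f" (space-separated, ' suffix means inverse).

r f' f' r r

  after r: (1 3 6 4 8 5 7)
  after f': (2 8)(4 7 5 6)
  after f': (1 5 3)(2 7)(4 6)
  after r: (1 7 2)(5 6 8)
  after r: (2 3 6 5 4 8 7)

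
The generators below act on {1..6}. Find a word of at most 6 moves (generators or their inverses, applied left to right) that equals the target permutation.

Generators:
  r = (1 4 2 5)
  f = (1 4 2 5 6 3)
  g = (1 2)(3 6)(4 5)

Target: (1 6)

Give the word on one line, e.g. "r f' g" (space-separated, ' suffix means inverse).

r' g' r r f

  after r': (1 5 2 4)
  after g': (1 4 2 5)(3 6)
  after r: (1 2)(3 6)(4 5)
  after r: (1 5 2 4)(3 6)
  after f: (1 6)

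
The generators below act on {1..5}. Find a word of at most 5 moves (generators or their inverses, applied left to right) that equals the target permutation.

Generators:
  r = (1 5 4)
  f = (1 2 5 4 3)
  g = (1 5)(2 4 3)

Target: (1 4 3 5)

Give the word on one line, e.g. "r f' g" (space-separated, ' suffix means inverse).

f' g' f' r' r'

  after f': (1 3 4 5 2)
  after g': (1 4)(2 5 3)
  after f': (1 5 4 3)
  after r': (3 4)
  after r': (1 4 3 5)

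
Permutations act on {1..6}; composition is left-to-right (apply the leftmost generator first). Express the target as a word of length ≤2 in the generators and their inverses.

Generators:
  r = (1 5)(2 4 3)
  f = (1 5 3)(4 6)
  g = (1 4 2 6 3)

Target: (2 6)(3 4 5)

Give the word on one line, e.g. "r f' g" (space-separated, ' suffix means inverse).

  after g': (1 3 6 2 4)
  after f: (2 6)(3 4 5)

g' f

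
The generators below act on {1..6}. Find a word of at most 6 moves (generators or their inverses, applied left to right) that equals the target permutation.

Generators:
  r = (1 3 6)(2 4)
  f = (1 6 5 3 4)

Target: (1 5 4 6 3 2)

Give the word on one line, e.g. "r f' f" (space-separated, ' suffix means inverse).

  after f: (1 6 5 3 4)
  after r': (1 3 2 4 6 5)
  after f': (1 5 4)(2 3)
  after r: (1 5 2 6)(3 4)
  after r: (1 5 4 6 3 2)

f r' f' r r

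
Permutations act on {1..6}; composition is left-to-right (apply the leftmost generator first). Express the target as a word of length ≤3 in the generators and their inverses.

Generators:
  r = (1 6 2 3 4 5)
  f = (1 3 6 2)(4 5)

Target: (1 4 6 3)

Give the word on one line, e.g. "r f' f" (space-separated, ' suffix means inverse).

r' f

  after r': (1 5 4 3 2 6)
  after f: (1 4 6 3)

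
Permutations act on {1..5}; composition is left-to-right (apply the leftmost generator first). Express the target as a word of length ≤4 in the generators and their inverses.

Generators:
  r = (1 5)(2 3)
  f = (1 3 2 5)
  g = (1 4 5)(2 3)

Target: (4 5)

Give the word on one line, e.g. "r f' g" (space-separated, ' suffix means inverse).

  after g': (1 5 4)(2 3)
  after r': (4 5)

g' r'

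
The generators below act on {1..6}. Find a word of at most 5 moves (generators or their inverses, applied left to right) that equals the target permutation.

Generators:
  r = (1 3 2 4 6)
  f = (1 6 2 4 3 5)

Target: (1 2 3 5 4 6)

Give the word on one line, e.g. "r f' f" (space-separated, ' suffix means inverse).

f r r r

  after f: (1 6 2 4 3 5)
  after r: (2 6 4)(3 5)
  after r: (1 3 5 2)
  after r: (1 2 3 5 4 6)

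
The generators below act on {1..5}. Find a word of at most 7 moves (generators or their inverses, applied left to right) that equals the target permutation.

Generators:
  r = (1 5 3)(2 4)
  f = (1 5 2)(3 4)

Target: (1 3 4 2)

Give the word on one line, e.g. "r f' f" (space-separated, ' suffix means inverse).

r f' r' f f

  after r: (1 5 3)(2 4)
  after f': (2 3)(4 5)
  after r': (1 3 4)(2 5)
  after f: (1 4 5)
  after f: (1 3 4 2)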